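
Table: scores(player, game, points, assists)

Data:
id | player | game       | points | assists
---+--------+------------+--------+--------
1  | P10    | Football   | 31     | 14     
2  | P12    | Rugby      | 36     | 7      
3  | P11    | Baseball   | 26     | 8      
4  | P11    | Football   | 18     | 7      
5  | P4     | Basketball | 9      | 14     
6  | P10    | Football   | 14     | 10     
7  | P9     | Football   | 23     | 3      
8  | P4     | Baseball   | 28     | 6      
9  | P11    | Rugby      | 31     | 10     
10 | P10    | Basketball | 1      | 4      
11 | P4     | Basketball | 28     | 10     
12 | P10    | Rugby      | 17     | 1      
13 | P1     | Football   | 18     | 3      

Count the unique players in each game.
SELECT game, COUNT(DISTINCT player)
FROM scores
GROUP BY game

Result:
  Baseball: 2 distinct
  Basketball: 2 distinct
  Football: 4 distinct
  Rugby: 3 distinct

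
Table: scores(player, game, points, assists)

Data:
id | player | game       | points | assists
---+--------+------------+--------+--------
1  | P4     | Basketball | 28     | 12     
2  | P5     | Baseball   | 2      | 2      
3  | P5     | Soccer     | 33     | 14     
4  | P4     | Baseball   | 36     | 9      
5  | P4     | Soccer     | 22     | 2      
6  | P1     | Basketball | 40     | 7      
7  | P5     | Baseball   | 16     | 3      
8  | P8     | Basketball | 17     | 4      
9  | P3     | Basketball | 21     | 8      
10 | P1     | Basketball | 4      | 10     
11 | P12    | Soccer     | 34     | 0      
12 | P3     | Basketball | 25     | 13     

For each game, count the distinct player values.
SELECT game, COUNT(DISTINCT player)
FROM scores
GROUP BY game

Result:
  Baseball: 2 distinct
  Basketball: 4 distinct
  Soccer: 3 distinct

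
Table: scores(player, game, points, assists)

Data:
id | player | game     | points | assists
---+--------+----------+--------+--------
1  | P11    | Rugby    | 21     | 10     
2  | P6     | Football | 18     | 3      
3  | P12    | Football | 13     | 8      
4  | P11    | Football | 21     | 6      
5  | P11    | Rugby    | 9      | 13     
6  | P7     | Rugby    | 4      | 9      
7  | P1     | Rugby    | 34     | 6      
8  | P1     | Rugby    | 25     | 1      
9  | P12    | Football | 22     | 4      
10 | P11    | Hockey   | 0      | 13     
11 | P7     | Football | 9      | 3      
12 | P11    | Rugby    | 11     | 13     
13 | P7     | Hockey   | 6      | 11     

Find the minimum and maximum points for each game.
SELECT game, MIN(points), MAX(points)
FROM scores
GROUP BY game

Result:
  Football: min=9, max=22
  Hockey: min=0, max=6
  Rugby: min=4, max=34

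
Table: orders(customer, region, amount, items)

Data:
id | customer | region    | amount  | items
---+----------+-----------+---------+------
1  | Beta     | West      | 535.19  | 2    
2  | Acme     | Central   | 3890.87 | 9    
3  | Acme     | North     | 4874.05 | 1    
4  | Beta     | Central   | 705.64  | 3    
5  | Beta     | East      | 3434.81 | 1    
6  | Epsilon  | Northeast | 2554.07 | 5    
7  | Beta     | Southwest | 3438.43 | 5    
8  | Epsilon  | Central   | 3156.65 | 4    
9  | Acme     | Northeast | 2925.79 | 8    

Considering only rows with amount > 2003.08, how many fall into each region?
SELECT region, COUNT(*)
FROM orders
WHERE amount > 2003.08
GROUP BY region

Note: WHERE filters rows before grouping.

Result:
  Central: 2
  East: 1
  North: 1
  Northeast: 2
  Southwest: 1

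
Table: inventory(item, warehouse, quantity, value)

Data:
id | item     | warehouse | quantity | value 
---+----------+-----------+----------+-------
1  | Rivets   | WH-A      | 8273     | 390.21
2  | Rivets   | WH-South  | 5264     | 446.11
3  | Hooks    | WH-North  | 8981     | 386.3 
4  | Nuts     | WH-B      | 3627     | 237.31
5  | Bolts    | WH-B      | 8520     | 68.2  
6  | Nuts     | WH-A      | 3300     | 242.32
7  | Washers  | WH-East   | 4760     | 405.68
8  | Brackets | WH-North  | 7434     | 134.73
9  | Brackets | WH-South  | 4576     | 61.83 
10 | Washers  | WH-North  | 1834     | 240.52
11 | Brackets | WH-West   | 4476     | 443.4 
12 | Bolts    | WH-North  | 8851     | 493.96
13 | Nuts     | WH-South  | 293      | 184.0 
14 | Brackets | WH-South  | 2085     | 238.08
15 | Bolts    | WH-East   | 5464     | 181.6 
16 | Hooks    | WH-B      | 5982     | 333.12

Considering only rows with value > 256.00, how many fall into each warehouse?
SELECT warehouse, COUNT(*)
FROM inventory
WHERE value > 256.00
GROUP BY warehouse

Note: WHERE filters rows before grouping.

Result:
  WH-A: 1
  WH-B: 1
  WH-East: 1
  WH-North: 2
  WH-South: 1
  WH-West: 1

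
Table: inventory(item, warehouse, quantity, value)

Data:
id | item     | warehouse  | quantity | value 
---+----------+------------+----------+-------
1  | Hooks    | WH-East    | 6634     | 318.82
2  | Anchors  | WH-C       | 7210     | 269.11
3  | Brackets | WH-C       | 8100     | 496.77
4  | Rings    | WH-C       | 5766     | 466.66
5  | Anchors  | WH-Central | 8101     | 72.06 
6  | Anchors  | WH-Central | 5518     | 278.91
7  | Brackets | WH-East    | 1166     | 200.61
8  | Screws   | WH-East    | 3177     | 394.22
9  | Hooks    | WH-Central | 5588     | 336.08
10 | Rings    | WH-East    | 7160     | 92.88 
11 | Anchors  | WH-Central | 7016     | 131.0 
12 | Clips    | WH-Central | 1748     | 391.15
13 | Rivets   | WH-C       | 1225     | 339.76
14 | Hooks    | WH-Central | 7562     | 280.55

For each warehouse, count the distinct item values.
SELECT warehouse, COUNT(DISTINCT item)
FROM inventory
GROUP BY warehouse

Result:
  WH-C: 4 distinct
  WH-Central: 3 distinct
  WH-East: 4 distinct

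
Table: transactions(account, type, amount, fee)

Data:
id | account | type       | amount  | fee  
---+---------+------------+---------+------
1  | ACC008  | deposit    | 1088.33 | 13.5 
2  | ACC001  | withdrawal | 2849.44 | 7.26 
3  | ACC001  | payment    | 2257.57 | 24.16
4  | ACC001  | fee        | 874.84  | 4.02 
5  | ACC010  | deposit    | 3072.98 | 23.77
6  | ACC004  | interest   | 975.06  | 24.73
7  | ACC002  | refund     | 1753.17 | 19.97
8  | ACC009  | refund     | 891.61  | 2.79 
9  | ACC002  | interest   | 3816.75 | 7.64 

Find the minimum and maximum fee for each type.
SELECT type, MIN(fee), MAX(fee)
FROM transactions
GROUP BY type

Result:
  deposit: min=13.50, max=23.77
  fee: min=4.02, max=4.02
  interest: min=7.64, max=24.73
  payment: min=24.16, max=24.16
  refund: min=2.79, max=19.97
  withdrawal: min=7.26, max=7.26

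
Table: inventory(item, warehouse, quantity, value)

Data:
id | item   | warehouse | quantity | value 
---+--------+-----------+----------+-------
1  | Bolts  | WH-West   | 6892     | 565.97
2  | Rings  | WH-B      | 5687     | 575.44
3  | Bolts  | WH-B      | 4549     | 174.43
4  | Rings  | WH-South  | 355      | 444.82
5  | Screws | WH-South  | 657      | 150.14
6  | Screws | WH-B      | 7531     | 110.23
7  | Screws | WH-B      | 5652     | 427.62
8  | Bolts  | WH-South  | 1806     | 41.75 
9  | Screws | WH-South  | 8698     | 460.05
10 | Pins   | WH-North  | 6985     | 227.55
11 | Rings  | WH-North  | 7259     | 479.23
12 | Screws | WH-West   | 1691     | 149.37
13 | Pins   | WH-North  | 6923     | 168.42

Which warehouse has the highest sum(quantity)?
SELECT warehouse, SUM(quantity) as val
FROM inventory
GROUP BY warehouse
ORDER BY val DESC
LIMIT 1

Result: WH-B with sum(quantity) = 23419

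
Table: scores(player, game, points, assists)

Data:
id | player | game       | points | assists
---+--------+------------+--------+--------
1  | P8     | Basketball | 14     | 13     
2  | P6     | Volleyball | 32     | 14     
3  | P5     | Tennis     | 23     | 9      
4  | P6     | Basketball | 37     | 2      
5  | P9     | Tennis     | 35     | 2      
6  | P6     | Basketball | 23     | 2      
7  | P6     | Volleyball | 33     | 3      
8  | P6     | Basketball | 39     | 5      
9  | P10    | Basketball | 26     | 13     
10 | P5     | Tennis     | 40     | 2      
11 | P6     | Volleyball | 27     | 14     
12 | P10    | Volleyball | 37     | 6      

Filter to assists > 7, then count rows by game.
SELECT game, COUNT(*)
FROM scores
WHERE assists > 7
GROUP BY game

Note: WHERE filters rows before grouping.

Result:
  Basketball: 2
  Tennis: 1
  Volleyball: 2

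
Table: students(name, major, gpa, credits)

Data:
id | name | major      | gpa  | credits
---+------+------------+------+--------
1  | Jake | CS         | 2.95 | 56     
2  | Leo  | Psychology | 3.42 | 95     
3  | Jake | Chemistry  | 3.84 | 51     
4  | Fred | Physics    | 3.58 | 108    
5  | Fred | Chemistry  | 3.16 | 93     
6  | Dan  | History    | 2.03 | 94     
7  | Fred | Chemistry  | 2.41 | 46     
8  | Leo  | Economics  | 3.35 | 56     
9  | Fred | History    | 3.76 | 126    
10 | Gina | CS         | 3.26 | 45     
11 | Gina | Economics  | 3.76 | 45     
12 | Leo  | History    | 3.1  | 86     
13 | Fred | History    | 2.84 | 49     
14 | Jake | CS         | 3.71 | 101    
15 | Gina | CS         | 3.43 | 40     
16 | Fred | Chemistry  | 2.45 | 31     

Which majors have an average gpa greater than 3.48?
SELECT major, AVG(gpa)
FROM students
GROUP BY major
HAVING AVG(gpa) > 3.48

Result:
  Economics: avg=3.56
  Physics: avg=3.58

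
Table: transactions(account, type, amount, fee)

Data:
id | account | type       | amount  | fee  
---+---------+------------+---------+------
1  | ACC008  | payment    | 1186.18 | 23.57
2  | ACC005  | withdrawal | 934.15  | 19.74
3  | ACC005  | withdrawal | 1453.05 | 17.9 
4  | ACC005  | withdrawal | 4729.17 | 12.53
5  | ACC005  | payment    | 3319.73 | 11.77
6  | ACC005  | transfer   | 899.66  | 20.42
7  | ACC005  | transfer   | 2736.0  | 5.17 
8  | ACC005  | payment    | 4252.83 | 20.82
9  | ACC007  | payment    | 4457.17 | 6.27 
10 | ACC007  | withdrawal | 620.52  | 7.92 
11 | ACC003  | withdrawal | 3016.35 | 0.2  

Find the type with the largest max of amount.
SELECT type, MAX(amount) as val
FROM transactions
GROUP BY type
ORDER BY val DESC
LIMIT 1

Result: withdrawal with max(amount) = 4729.17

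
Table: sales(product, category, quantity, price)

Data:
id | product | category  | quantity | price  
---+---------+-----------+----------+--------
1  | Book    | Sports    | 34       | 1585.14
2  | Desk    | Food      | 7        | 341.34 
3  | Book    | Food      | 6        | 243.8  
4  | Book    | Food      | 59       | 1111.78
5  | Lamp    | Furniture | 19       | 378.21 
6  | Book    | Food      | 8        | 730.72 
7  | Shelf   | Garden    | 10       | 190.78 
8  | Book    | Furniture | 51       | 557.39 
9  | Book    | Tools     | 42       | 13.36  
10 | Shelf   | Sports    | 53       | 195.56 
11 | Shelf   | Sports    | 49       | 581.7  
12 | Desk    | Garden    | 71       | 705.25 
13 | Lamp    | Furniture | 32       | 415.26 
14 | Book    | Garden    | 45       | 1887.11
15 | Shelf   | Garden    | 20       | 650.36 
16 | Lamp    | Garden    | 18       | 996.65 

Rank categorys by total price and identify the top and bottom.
SELECT category, SUM(price)
FROM sales
GROUP BY category
ORDER BY SUM(price)

All groups:
  Tools: 13.36
  Furniture: 1350.86
  Sports: 2362.40
  Food: 2427.64
  Garden: 4430.15

Highest: Garden (4430.15)
Lowest: Tools (13.36)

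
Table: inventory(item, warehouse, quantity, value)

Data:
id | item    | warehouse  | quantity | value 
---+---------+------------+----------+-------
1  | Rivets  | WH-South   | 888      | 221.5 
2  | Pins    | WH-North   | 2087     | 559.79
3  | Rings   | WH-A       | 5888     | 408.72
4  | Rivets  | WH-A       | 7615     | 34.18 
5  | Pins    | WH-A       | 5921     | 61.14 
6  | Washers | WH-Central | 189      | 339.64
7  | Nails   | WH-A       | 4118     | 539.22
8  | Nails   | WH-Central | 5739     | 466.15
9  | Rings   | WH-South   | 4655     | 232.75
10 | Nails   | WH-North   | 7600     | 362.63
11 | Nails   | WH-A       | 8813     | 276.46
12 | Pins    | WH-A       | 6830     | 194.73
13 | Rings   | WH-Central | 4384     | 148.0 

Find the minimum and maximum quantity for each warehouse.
SELECT warehouse, MIN(quantity), MAX(quantity)
FROM inventory
GROUP BY warehouse

Result:
  WH-A: min=4118, max=8813
  WH-Central: min=189, max=5739
  WH-North: min=2087, max=7600
  WH-South: min=888, max=4655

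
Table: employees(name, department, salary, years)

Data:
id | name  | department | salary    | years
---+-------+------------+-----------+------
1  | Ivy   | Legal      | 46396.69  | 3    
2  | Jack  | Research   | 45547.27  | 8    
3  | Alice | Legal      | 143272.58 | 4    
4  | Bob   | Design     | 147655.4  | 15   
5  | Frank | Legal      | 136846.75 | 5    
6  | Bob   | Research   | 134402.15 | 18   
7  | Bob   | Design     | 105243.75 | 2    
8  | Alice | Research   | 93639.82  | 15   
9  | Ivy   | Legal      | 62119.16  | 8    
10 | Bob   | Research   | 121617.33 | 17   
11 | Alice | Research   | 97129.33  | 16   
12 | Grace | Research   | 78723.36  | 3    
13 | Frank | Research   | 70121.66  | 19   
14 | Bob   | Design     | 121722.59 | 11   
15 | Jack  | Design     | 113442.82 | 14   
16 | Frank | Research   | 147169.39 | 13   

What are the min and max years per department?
SELECT department, MIN(years), MAX(years)
FROM employees
GROUP BY department

Result:
  Design: min=2, max=15
  Legal: min=3, max=8
  Research: min=3, max=19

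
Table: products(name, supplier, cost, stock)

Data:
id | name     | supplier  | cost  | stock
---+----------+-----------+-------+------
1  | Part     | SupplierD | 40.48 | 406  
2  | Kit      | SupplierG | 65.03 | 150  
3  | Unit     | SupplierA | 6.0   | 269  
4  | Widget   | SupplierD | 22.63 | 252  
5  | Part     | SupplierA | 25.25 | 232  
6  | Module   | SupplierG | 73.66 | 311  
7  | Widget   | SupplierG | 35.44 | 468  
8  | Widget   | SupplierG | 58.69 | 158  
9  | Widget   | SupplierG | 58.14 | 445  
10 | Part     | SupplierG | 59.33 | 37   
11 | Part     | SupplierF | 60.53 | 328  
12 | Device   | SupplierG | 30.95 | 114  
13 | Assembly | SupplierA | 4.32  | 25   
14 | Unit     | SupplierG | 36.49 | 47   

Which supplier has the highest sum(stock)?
SELECT supplier, SUM(stock) as val
FROM products
GROUP BY supplier
ORDER BY val DESC
LIMIT 1

Result: SupplierG with sum(stock) = 1730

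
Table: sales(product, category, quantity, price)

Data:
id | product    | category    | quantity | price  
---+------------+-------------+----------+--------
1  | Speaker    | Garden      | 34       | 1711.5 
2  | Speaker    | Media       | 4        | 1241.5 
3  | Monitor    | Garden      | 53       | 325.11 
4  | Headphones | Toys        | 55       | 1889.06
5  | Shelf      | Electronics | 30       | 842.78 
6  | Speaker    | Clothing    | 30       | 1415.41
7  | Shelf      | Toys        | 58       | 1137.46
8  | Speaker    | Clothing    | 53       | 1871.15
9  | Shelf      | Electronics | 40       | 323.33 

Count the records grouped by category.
SELECT category, COUNT(*) as count
FROM sales
GROUP BY category

Result:
  Clothing: 2
  Electronics: 2
  Garden: 2
  Media: 1
  Toys: 2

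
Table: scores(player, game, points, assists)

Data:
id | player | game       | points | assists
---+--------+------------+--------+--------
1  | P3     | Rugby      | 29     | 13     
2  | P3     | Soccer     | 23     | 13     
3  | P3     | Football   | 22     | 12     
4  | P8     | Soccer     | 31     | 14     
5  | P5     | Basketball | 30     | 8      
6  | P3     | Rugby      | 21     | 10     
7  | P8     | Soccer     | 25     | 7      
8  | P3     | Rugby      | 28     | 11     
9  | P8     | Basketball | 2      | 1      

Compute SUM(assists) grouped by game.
SELECT game, SUM(assists) as result
FROM scores
GROUP BY game

Result:
  Basketball: 9
  Football: 12
  Rugby: 34
  Soccer: 34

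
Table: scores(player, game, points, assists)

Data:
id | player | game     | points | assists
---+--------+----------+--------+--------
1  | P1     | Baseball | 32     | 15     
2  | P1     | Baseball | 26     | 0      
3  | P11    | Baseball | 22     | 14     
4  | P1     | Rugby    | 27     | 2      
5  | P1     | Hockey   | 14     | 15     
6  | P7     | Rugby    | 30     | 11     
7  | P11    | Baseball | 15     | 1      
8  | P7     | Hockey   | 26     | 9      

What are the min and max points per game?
SELECT game, MIN(points), MAX(points)
FROM scores
GROUP BY game

Result:
  Baseball: min=15, max=32
  Hockey: min=14, max=26
  Rugby: min=27, max=30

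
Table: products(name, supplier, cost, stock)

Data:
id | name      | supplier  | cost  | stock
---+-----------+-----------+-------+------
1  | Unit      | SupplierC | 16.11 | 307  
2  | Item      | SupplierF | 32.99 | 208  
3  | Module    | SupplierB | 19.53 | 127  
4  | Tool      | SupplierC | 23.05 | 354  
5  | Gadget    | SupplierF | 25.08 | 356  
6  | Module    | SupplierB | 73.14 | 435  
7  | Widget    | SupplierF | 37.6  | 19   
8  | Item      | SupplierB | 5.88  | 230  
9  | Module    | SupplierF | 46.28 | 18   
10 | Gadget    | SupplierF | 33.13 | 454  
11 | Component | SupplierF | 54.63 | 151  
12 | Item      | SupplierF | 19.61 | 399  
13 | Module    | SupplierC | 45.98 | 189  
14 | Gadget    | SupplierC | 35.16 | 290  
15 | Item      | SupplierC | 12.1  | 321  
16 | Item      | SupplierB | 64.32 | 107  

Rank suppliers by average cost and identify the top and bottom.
SELECT supplier, AVG(cost)
FROM products
GROUP BY supplier
ORDER BY AVG(cost)

All groups:
  SupplierC: 26.48
  SupplierF: 35.62
  SupplierB: 40.72

Highest: SupplierB (40.72)
Lowest: SupplierC (26.48)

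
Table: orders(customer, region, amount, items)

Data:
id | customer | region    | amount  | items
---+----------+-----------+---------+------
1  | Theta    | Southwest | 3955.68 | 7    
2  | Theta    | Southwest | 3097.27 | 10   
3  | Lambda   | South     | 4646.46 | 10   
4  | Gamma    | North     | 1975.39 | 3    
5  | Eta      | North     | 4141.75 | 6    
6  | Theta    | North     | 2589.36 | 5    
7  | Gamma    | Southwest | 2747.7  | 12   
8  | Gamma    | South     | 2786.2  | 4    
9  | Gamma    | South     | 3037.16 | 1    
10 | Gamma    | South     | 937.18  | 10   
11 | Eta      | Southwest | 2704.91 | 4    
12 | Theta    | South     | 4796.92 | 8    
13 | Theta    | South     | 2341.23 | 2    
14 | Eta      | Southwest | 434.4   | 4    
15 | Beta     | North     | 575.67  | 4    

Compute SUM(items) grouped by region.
SELECT region, SUM(items) as result
FROM orders
GROUP BY region

Result:
  North: 18
  South: 35
  Southwest: 37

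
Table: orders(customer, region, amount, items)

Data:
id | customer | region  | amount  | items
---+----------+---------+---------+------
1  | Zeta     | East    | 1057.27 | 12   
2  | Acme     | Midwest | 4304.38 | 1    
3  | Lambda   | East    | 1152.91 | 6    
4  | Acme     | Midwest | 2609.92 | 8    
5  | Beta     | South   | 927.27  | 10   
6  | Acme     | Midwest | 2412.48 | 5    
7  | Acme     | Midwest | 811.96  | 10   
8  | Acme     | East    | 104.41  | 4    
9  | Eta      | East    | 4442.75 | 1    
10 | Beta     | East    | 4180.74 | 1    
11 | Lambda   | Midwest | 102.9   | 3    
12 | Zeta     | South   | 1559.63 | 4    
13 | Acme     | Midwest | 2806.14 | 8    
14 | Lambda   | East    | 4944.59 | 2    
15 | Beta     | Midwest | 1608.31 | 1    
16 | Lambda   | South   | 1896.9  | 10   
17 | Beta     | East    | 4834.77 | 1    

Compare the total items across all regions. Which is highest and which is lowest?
SELECT region, SUM(items)
FROM orders
GROUP BY region
ORDER BY SUM(items)

All groups:
  South: 24
  East: 27
  Midwest: 36

Highest: Midwest (36)
Lowest: South (24)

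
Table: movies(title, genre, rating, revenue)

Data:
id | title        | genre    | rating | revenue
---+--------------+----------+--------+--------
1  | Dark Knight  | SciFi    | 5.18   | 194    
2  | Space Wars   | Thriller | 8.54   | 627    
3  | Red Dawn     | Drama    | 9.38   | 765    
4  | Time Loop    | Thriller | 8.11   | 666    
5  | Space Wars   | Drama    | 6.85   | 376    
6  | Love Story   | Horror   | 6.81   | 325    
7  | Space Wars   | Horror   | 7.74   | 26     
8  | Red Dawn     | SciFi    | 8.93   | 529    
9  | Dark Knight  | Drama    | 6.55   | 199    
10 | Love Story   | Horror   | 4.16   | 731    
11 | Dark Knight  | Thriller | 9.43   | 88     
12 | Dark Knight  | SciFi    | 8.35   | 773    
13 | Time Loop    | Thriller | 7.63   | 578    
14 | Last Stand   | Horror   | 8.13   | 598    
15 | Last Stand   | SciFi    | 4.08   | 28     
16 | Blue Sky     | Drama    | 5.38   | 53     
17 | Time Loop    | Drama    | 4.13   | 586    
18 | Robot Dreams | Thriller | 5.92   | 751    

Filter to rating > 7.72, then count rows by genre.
SELECT genre, COUNT(*)
FROM movies
WHERE rating > 7.72
GROUP BY genre

Note: WHERE filters rows before grouping.

Result:
  Drama: 1
  Horror: 2
  SciFi: 2
  Thriller: 3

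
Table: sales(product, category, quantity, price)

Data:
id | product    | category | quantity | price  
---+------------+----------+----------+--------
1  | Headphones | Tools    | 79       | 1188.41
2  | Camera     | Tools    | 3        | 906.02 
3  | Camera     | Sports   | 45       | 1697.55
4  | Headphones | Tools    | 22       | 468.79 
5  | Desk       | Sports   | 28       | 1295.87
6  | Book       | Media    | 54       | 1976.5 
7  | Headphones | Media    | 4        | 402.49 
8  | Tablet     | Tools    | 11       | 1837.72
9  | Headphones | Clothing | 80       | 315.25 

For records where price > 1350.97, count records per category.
SELECT category, COUNT(*)
FROM sales
WHERE price > 1350.97
GROUP BY category

Note: WHERE filters rows before grouping.

Result:
  Media: 1
  Sports: 1
  Tools: 1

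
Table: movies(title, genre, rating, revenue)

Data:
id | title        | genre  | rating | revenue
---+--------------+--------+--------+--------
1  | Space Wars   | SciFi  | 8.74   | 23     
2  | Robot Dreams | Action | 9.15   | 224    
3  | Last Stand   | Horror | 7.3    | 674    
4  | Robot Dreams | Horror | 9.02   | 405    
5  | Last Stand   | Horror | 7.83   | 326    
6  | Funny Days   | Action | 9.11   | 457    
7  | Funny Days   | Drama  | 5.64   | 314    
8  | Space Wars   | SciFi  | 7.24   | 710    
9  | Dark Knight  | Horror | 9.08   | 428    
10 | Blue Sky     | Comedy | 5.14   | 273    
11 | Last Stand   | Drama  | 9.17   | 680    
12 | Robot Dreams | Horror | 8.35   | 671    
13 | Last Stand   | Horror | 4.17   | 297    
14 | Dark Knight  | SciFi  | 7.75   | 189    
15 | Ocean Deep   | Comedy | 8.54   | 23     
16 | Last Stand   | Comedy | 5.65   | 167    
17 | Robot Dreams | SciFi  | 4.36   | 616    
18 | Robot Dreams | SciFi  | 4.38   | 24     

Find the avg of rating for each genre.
SELECT genre, AVG(rating) as result
FROM movies
GROUP BY genre

Result:
  Action: 9.13
  Comedy: 6.44
  Drama: 7.41
  Horror: 7.63
  SciFi: 6.49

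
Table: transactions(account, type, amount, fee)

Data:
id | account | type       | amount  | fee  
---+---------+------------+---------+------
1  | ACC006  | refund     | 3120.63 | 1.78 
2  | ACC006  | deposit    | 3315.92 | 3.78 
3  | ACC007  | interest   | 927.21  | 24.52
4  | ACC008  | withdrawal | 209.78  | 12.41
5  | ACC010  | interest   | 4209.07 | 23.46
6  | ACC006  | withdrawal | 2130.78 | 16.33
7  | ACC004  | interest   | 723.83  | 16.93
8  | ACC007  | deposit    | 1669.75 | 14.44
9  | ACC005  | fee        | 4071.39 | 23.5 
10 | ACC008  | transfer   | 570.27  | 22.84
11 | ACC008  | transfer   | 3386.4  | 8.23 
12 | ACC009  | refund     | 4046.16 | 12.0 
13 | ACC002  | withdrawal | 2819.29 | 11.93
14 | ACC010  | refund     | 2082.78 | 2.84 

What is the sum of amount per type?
SELECT type, SUM(amount) as result
FROM transactions
GROUP BY type

Result:
  deposit: 4985.67
  fee: 4071.39
  interest: 5860.11
  refund: 9249.57
  transfer: 3956.67
  withdrawal: 5159.85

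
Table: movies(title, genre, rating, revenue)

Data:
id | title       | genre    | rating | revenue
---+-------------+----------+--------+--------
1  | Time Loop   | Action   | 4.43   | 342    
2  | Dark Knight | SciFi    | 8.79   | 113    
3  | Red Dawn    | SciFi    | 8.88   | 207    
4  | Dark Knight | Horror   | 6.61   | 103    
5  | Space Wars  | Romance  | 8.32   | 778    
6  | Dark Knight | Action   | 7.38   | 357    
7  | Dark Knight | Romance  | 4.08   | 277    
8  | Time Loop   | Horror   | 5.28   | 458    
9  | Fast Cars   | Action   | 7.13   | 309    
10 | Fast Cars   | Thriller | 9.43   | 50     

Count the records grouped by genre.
SELECT genre, COUNT(*) as count
FROM movies
GROUP BY genre

Result:
  Action: 3
  Horror: 2
  Romance: 2
  SciFi: 2
  Thriller: 1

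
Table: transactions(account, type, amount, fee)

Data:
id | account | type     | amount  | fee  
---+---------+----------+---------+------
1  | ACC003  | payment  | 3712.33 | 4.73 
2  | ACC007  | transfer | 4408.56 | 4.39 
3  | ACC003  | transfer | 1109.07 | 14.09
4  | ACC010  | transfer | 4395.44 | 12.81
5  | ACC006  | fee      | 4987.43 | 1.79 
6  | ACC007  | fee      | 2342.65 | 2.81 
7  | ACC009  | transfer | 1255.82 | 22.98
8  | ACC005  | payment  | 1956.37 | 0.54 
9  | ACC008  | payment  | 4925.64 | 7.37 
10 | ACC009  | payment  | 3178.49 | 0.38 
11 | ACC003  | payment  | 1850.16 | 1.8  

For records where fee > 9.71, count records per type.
SELECT type, COUNT(*)
FROM transactions
WHERE fee > 9.71
GROUP BY type

Note: WHERE filters rows before grouping.

Result:
  transfer: 3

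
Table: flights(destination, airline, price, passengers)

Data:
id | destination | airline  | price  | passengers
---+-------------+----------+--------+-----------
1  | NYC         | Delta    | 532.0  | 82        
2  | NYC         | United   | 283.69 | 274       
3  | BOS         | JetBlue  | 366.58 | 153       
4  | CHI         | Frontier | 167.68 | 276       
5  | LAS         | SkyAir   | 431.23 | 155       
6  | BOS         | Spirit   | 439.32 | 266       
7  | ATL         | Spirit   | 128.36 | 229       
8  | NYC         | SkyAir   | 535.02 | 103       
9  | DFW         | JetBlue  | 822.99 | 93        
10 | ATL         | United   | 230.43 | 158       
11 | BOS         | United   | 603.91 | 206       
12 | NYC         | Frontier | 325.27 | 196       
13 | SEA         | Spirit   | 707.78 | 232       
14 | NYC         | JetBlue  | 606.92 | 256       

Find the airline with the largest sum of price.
SELECT airline, SUM(price) as val
FROM flights
GROUP BY airline
ORDER BY val DESC
LIMIT 1

Result: JetBlue with sum(price) = 1796.49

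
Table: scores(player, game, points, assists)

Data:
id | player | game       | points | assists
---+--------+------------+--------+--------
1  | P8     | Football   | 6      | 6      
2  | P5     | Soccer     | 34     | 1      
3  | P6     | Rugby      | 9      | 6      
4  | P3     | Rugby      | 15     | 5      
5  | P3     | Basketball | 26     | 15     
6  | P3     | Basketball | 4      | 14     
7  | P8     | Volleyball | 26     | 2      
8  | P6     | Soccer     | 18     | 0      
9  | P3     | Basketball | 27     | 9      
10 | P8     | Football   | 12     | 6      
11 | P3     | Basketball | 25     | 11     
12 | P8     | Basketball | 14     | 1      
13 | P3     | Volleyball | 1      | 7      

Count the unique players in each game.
SELECT game, COUNT(DISTINCT player)
FROM scores
GROUP BY game

Result:
  Basketball: 2 distinct
  Football: 1 distinct
  Rugby: 2 distinct
  Soccer: 2 distinct
  Volleyball: 2 distinct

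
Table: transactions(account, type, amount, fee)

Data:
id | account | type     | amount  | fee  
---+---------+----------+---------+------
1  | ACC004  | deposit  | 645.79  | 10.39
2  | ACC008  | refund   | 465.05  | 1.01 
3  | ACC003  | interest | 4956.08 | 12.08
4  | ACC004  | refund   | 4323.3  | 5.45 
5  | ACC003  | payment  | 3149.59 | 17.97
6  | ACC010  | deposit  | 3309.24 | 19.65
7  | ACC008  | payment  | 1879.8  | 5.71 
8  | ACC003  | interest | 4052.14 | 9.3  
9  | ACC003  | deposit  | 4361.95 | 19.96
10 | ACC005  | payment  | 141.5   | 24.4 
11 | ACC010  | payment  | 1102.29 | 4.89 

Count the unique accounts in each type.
SELECT type, COUNT(DISTINCT account)
FROM transactions
GROUP BY type

Result:
  deposit: 3 distinct
  interest: 1 distinct
  payment: 4 distinct
  refund: 2 distinct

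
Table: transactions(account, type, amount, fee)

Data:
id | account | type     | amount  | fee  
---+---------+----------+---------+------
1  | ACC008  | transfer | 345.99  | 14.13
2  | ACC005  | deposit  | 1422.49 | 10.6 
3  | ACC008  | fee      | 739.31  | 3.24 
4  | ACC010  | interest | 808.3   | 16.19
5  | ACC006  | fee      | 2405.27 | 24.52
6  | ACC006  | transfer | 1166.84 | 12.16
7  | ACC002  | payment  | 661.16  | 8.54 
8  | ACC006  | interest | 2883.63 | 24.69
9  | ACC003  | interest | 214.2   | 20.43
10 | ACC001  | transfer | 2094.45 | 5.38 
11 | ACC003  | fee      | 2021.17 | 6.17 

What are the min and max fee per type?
SELECT type, MIN(fee), MAX(fee)
FROM transactions
GROUP BY type

Result:
  deposit: min=10.60, max=10.60
  fee: min=3.24, max=24.52
  interest: min=16.19, max=24.69
  payment: min=8.54, max=8.54
  transfer: min=5.38, max=14.13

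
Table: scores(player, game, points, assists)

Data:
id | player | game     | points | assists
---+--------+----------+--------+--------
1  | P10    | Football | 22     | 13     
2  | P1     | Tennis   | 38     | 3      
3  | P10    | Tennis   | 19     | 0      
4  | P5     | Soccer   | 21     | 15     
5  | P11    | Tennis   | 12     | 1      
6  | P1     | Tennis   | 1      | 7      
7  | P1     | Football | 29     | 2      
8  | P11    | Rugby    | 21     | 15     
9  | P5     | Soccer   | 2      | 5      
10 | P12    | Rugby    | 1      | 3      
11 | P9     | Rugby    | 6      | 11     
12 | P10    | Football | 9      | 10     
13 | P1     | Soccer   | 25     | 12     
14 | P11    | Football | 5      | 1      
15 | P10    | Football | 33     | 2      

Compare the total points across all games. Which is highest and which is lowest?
SELECT game, SUM(points)
FROM scores
GROUP BY game
ORDER BY SUM(points)

All groups:
  Rugby: 28
  Soccer: 48
  Tennis: 70
  Football: 98

Highest: Football (98)
Lowest: Rugby (28)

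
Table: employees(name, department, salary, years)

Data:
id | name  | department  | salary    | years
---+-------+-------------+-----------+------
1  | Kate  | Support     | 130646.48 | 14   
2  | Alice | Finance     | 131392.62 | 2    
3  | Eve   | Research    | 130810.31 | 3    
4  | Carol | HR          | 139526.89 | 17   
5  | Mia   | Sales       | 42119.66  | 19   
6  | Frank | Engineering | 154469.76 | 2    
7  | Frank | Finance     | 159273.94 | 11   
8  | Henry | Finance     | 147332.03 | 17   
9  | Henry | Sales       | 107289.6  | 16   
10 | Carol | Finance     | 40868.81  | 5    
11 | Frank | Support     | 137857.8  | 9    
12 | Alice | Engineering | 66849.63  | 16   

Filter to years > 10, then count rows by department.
SELECT department, COUNT(*)
FROM employees
WHERE years > 10
GROUP BY department

Note: WHERE filters rows before grouping.

Result:
  Engineering: 1
  Finance: 2
  HR: 1
  Sales: 2
  Support: 1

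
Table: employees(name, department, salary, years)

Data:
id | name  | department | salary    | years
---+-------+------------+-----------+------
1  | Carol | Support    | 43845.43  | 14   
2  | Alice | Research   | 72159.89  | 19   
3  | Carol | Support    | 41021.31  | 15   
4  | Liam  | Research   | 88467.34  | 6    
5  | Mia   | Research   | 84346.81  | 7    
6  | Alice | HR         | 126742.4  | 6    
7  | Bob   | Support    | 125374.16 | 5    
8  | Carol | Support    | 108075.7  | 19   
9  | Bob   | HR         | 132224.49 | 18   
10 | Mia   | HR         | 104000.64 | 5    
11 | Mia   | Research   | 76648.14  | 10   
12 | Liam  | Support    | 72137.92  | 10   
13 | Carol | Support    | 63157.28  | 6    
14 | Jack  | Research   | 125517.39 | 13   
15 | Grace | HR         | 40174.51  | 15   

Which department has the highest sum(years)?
SELECT department, SUM(years) as val
FROM employees
GROUP BY department
ORDER BY val DESC
LIMIT 1

Result: Support with sum(years) = 69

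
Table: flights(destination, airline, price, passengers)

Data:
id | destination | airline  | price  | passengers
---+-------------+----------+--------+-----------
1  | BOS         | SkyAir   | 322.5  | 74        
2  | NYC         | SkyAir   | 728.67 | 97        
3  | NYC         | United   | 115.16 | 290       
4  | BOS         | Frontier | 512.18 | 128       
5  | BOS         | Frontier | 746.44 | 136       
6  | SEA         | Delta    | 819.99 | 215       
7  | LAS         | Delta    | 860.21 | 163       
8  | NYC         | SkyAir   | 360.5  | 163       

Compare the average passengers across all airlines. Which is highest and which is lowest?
SELECT airline, AVG(passengers)
FROM flights
GROUP BY airline
ORDER BY AVG(passengers)

All groups:
  SkyAir: 111.33
  Frontier: 132.00
  Delta: 189.00
  United: 290.00

Highest: United (290.00)
Lowest: SkyAir (111.33)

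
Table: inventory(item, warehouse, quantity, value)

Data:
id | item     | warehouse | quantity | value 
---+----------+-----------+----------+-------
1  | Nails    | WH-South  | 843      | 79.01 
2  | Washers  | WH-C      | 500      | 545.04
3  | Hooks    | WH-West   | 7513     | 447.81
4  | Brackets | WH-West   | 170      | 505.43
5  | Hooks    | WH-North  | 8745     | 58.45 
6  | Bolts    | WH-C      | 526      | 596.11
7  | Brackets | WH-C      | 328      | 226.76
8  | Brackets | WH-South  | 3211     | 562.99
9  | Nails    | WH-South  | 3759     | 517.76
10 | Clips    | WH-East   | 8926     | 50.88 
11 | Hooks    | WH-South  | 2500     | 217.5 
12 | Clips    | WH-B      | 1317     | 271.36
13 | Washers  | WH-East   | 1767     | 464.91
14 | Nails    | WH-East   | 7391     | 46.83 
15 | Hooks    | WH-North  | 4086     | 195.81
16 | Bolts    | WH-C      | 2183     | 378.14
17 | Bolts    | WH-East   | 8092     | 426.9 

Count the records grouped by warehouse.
SELECT warehouse, COUNT(*) as count
FROM inventory
GROUP BY warehouse

Result:
  WH-B: 1
  WH-C: 4
  WH-East: 4
  WH-North: 2
  WH-South: 4
  WH-West: 2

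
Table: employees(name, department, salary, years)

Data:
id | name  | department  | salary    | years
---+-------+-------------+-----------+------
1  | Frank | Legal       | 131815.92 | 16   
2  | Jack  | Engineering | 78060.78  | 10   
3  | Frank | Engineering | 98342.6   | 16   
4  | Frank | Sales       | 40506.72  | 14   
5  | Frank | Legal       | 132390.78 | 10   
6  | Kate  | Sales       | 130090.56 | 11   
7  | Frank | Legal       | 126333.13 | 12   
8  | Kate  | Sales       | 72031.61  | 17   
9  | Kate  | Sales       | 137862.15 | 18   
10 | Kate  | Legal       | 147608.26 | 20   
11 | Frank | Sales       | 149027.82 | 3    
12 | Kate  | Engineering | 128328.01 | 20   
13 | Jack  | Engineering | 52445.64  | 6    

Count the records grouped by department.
SELECT department, COUNT(*) as count
FROM employees
GROUP BY department

Result:
  Engineering: 4
  Legal: 4
  Sales: 5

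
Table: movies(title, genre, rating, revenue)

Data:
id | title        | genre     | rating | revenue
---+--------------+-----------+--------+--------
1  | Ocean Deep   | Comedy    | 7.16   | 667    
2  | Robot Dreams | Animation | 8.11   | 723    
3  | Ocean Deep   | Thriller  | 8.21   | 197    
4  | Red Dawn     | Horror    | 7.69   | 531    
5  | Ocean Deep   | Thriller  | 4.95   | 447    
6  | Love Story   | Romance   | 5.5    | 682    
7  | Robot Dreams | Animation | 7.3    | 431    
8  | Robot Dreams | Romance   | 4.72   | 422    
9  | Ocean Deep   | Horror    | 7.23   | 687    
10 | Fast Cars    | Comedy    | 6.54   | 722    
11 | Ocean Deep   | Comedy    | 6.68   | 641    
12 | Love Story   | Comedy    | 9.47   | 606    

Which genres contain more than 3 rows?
SELECT genre, COUNT(*) as cnt
FROM movies
GROUP BY genre
HAVING COUNT(*) > 3

Result:
  Comedy: 4

Note: HAVING filters groups after aggregation, WHERE filters rows before.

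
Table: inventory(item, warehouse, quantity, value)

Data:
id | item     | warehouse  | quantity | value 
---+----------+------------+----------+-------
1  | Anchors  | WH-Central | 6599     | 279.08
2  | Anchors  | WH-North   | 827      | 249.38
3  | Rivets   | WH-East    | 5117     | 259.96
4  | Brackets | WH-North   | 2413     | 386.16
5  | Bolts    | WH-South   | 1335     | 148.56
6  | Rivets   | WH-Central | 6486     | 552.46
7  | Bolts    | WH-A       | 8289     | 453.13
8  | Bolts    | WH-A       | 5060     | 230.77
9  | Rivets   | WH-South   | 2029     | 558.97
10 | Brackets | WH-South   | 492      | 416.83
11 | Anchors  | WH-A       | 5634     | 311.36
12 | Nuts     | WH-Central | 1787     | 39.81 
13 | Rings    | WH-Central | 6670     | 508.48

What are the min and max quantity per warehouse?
SELECT warehouse, MIN(quantity), MAX(quantity)
FROM inventory
GROUP BY warehouse

Result:
  WH-A: min=5060, max=8289
  WH-Central: min=1787, max=6670
  WH-East: min=5117, max=5117
  WH-North: min=827, max=2413
  WH-South: min=492, max=2029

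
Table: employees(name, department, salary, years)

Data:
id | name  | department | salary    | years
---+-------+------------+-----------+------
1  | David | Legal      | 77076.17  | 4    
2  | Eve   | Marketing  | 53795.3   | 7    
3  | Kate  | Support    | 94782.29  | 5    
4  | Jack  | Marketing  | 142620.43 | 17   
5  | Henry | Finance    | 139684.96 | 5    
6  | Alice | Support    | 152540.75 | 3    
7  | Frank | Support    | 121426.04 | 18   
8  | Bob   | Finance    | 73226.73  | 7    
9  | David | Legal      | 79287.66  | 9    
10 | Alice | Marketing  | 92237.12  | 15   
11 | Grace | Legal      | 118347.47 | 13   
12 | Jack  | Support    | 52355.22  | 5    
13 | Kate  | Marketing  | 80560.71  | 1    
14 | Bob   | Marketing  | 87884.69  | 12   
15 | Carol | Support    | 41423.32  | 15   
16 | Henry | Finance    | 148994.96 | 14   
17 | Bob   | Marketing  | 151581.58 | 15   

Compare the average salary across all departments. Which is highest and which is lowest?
SELECT department, AVG(salary)
FROM employees
GROUP BY department
ORDER BY AVG(salary)

All groups:
  Legal: 91570.43
  Support: 92505.52
  Marketing: 101446.64
  Finance: 120635.55

Highest: Finance (120635.55)
Lowest: Legal (91570.43)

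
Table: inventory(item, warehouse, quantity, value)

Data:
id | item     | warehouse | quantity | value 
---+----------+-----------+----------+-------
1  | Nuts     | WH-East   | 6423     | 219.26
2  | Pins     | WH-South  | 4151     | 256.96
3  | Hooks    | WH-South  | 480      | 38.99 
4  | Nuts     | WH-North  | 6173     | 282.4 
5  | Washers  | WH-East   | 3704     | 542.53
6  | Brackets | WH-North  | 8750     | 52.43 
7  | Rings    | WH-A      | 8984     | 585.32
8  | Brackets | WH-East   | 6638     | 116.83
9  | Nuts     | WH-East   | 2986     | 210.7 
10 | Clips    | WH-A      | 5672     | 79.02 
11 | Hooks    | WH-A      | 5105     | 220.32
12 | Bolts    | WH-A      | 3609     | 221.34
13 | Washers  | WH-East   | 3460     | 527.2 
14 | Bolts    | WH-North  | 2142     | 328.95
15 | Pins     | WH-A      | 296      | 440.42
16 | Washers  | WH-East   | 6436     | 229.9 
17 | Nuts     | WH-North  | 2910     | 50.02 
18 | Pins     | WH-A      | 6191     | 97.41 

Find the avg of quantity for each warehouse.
SELECT warehouse, AVG(quantity) as result
FROM inventory
GROUP BY warehouse

Result:
  WH-A: 4976.17
  WH-East: 4941.17
  WH-North: 4993.75
  WH-South: 2315.50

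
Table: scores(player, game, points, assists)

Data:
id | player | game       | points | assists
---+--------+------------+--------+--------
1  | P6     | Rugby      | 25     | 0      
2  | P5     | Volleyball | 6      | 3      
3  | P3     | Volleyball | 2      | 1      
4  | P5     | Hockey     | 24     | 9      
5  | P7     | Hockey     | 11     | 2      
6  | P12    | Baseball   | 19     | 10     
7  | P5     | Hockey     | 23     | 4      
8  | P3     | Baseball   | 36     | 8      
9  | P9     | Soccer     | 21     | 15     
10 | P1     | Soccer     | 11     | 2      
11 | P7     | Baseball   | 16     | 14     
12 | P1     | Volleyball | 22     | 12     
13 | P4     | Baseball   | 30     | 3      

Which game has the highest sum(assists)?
SELECT game, SUM(assists) as val
FROM scores
GROUP BY game
ORDER BY val DESC
LIMIT 1

Result: Baseball with sum(assists) = 35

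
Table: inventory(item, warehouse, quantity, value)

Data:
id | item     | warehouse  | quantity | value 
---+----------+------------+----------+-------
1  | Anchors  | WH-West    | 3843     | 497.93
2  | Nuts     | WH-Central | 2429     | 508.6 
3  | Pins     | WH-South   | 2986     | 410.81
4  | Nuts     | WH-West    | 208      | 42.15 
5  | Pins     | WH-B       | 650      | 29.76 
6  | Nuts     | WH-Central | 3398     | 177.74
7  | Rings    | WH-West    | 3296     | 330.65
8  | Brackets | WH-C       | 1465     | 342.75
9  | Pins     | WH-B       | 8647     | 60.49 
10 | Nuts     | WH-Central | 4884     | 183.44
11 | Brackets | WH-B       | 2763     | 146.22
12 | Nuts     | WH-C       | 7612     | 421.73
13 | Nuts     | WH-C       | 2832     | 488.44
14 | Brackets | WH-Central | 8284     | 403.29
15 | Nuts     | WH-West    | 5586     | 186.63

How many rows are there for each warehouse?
SELECT warehouse, COUNT(*) as count
FROM inventory
GROUP BY warehouse

Result:
  WH-B: 3
  WH-C: 3
  WH-Central: 4
  WH-South: 1
  WH-West: 4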